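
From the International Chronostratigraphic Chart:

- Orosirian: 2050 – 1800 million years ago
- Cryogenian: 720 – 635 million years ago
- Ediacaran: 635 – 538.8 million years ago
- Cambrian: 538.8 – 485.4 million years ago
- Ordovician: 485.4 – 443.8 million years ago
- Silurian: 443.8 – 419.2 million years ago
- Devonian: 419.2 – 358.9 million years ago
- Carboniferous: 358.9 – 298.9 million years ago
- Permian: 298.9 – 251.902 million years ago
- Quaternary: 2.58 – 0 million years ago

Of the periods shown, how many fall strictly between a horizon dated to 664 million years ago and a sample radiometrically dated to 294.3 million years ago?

The older date is 664 Ma and the younger is 294.3 Ma.
Periods with start < 664 and end > 294.3 Ma: Ediacaran (635–538.8), Cambrian (538.8–485.4), Ordovician (485.4–443.8), Silurian (443.8–419.2), Devonian (419.2–358.9), Carboniferous (358.9–298.9).
That is 6 complete periods.

6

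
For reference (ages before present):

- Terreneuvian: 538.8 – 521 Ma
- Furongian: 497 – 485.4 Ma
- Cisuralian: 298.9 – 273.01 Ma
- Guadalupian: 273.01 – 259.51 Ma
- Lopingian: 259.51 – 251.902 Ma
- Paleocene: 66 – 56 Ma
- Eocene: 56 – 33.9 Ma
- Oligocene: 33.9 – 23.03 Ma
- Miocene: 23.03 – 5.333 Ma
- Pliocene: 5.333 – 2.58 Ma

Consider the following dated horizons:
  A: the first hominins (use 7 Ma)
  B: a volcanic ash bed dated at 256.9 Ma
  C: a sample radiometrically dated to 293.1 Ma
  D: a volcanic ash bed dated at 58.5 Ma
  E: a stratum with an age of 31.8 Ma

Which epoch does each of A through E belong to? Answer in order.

Match each age against the start–end ranges in the excerpt: A = 7 Ma → Miocene (23.03–5.333); B = 256.9 Ma → Lopingian (259.51–251.902); C = 293.1 Ma → Cisuralian (298.9–273.01); D = 58.5 Ma → Paleocene (66–56); E = 31.8 Ma → Oligocene (33.9–23.03).

A — Miocene; B — Lopingian; C — Cisuralian; D — Paleocene; E — Oligocene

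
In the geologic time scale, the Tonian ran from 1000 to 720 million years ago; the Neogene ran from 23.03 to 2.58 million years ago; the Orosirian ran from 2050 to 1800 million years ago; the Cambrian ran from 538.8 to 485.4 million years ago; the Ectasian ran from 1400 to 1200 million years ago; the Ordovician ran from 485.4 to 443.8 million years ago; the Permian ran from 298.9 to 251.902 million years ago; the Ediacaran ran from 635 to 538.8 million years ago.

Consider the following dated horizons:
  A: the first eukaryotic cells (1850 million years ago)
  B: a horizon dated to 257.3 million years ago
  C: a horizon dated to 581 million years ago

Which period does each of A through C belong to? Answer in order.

A — Orosirian; B — Permian; C — Ediacaran

A: 1850 Ma lies in 2050–1800 Ma, so Orosirian.
B: 257.3 Ma lies in 298.9–251.902 Ma, so Permian.
C: 581 Ma lies in 635–538.8 Ma, so Ediacaran.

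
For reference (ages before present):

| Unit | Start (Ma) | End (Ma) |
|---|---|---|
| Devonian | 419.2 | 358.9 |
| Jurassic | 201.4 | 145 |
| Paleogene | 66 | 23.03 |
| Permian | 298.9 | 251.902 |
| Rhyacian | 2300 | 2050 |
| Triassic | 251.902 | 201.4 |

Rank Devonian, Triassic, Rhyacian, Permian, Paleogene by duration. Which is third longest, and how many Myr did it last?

Durations: Devonian 60.3; Triassic 50.502; Rhyacian 250; Permian 46.998; Paleogene 42.97 Myr.
Sorted longest-first: Rhyacian (250), Devonian (60.3), Triassic (50.502), Permian (46.998), Paleogene (42.97).
The third longest is Triassic at 50.502 Myr.

Triassic, 50.502 million years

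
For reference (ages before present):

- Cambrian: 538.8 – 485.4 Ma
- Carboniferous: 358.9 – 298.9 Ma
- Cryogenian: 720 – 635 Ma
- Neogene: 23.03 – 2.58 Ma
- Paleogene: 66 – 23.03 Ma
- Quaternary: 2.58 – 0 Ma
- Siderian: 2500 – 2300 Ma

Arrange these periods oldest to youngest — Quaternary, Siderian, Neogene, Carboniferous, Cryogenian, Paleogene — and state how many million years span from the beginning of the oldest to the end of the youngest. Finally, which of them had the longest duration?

Siderian → Cryogenian → Carboniferous → Paleogene → Neogene → Quaternary; total span 2500 Myr; longest is Siderian

Start ages (Ma): Siderian 2500, Cryogenian 720, Carboniferous 358.9, Paleogene 66, Neogene 23.03, Quaternary 2.58.
Ordered oldest to youngest: Siderian, Cryogenian, Carboniferous, Paleogene, Neogene, Quaternary.
Span = 2500 − 0 = 2500 Myr.
Durations: Neogene 20.45, Carboniferous 60, Quaternary 2.58, Paleogene 42.97, Cryogenian 85, Siderian 200 → longest is Siderian (200 Myr).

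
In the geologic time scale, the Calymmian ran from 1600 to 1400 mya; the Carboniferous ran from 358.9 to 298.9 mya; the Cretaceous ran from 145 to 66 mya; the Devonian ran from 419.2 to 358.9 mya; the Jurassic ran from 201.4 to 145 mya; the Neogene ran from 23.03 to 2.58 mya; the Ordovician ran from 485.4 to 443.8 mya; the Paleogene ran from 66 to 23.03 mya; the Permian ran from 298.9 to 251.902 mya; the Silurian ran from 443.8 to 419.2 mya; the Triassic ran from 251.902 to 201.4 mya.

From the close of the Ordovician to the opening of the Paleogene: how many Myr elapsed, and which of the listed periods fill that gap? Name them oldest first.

End of Ordovician = 443.8 Ma; start of Paleogene = 66 Ma.
Gap = 443.8 − 66 = 377.8 Myr.
Periods wholly inside 443.8–66 Ma: Silurian (443.8–419.2), Devonian (419.2–358.9), Carboniferous (358.9–298.9), Permian (298.9–251.902), Triassic (251.902–201.4), Jurassic (201.4–145), Cretaceous (145–66).

377.8 million years; Silurian, Devonian, Carboniferous, Permian, Triassic, Jurassic, Cretaceous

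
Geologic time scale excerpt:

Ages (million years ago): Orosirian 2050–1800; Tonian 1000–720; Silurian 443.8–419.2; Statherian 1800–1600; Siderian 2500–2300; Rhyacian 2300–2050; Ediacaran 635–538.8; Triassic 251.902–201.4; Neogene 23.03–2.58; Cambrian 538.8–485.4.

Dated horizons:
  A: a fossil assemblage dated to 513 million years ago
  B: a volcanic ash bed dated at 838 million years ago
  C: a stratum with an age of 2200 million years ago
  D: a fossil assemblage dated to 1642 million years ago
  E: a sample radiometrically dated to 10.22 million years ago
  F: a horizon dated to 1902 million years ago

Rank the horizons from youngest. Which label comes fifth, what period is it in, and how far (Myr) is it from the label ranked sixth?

Sorted youngest-first by Ma: E (10.22), A (513), B (838), D (1642), F (1902), C (2200).
The fifth youngest is F at 1902 Ma, which lies in 2050–1800 Ma: the Orosirian.
The sixth youngest is C at 2200 Ma; separation = |1902 − 2200| = 298 Myr.

F, in the Orosirian; 298 million years to C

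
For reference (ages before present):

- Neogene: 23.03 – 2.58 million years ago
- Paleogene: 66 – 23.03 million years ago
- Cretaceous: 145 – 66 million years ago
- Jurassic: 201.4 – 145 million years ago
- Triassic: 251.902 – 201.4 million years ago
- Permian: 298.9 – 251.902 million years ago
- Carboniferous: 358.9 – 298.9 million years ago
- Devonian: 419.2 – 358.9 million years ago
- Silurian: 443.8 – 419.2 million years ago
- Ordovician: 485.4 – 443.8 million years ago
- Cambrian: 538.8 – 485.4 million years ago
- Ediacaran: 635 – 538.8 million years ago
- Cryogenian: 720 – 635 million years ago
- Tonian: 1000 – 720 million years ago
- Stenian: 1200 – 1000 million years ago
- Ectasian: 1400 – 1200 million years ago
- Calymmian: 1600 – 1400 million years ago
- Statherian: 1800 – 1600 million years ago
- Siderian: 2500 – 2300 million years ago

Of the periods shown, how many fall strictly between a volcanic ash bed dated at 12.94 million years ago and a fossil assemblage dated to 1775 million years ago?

The older date is 1775 Ma and the younger is 12.94 Ma.
Periods with start < 1775 and end > 12.94 Ma: Calymmian (1600–1400), Ectasian (1400–1200), Stenian (1200–1000), Tonian (1000–720), Cryogenian (720–635), Ediacaran (635–538.8), Cambrian (538.8–485.4), Ordovician (485.4–443.8), Silurian (443.8–419.2), Devonian (419.2–358.9), Carboniferous (358.9–298.9), Permian (298.9–251.902), Triassic (251.902–201.4), Jurassic (201.4–145), Cretaceous (145–66), Paleogene (66–23.03).
That is 16 complete periods.

16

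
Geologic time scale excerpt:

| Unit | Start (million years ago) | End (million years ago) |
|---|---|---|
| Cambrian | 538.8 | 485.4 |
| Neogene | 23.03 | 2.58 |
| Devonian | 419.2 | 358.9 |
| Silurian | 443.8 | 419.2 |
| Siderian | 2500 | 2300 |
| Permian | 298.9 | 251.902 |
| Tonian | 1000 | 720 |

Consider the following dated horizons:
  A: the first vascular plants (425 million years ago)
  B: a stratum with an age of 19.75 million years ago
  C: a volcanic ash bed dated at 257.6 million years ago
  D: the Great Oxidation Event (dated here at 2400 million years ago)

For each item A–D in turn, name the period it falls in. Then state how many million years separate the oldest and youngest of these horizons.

A — Silurian; B — Neogene; C — Permian; D — Siderian; span 2380.25 million years

A: 425 Ma lies in 443.8–419.2 Ma, so Silurian.
B: 19.75 Ma lies in 23.03–2.58 Ma, so Neogene.
C: 257.6 Ma lies in 298.9–251.902 Ma, so Permian.
D: 2400 Ma lies in 2500–2300 Ma, so Siderian.
Oldest = 2400 Ma, youngest = 19.75 Ma → span 2380.25 Myr.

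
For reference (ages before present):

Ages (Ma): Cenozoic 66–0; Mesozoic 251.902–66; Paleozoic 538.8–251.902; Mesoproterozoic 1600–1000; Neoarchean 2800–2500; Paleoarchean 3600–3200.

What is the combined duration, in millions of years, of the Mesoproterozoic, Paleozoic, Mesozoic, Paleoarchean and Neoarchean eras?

1772.8 million years

Each duration: Mesoproterozoic = 600; Paleozoic = 286.898; Mesozoic = 185.902; Paleoarchean = 400; Neoarchean = 300.
Sum: 600 + 286.898 + 185.902 + 400 + 300 = 1772.8 Myr.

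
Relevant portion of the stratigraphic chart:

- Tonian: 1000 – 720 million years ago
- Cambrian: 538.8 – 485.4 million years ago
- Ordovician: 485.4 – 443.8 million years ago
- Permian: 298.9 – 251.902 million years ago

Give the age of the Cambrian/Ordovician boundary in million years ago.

485.4 million years ago

The Cambrian ends and the Ordovician begins at 485.4 million years ago.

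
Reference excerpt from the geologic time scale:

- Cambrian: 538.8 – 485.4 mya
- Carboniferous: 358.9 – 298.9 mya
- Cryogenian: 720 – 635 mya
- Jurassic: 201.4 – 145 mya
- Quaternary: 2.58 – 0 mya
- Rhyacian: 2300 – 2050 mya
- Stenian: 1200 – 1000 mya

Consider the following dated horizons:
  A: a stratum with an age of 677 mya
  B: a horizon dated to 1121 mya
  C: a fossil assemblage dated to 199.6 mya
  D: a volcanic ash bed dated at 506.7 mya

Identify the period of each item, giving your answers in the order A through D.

Match each age against the start–end ranges in the excerpt: A = 677 Ma → Cryogenian (720–635); B = 1121 Ma → Stenian (1200–1000); C = 199.6 Ma → Jurassic (201.4–145); D = 506.7 Ma → Cambrian (538.8–485.4).

A — Cryogenian; B — Stenian; C — Jurassic; D — Cambrian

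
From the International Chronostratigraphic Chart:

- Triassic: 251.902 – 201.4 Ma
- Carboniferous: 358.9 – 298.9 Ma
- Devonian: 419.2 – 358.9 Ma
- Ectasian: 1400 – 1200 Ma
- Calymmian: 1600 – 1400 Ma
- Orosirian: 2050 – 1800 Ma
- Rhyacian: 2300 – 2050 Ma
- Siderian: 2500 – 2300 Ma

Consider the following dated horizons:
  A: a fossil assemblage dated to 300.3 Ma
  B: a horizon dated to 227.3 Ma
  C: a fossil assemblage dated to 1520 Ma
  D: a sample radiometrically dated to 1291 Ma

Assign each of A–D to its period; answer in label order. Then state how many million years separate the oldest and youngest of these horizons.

A — Carboniferous; B — Triassic; C — Calymmian; D — Ectasian; span 1292.7 million years

Match each age against the start–end ranges in the excerpt: A = 300.3 Ma → Carboniferous (358.9–298.9); B = 227.3 Ma → Triassic (251.902–201.4); C = 1520 Ma → Calymmian (1600–1400); D = 1291 Ma → Ectasian (1400–1200).
The largest age is 1520 Ma and the smallest is 227.3 Ma; their difference is 1292.7 Myr.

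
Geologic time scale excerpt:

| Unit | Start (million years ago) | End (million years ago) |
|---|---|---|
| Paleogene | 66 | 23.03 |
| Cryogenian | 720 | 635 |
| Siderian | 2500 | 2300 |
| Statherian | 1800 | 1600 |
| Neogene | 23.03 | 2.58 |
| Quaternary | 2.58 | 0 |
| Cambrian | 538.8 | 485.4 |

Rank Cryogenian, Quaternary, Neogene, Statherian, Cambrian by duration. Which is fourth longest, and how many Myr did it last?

Start − end for each: Cryogenian 720 − 635 = 85; Quaternary 2.58 − 0 = 2.58; Neogene 23.03 − 2.58 = 20.45; Statherian 1800 − 1600 = 200; Cambrian 538.8 − 485.4 = 53.4.
Ranking these from longest: Statherian > Cryogenian > Cambrian > Neogene > Quaternary.
Position 4 in that ranking is Neogene, which lasted 20.45 Myr.

Neogene, 20.45 million years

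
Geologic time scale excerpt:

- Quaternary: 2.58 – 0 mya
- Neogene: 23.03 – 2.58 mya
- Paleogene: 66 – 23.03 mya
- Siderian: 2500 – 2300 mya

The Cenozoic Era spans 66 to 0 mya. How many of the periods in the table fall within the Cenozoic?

3

Periods inside 66–0 Ma: Paleogene, Neogene, Quaternary — 3 in total.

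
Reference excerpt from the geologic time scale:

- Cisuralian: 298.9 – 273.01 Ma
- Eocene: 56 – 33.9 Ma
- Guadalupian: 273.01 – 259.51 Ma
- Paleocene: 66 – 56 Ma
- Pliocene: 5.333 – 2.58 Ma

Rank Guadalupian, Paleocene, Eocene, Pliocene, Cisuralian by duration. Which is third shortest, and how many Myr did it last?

Guadalupian, 13.5 million years

Durations: Guadalupian 13.5; Paleocene 10; Eocene 22.1; Pliocene 2.753; Cisuralian 25.89 Myr.
Sorted shortest-first: Pliocene (2.753), Paleocene (10), Guadalupian (13.5), Eocene (22.1), Cisuralian (25.89).
The third shortest is Guadalupian at 13.5 Myr.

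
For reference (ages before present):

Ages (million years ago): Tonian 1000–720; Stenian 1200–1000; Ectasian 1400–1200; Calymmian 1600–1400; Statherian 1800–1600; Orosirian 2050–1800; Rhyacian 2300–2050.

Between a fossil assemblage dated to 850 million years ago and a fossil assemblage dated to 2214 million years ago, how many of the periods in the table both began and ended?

5

2214 Ma sits inside the Rhyacian (2300–2050) and 850 Ma inside the Tonian (1000–720); neither of those is wholly between the two dates.
The listed periods lying completely between them are Orosirian, Statherian, Calymmian, Ectasian, Stenian — 5 in all.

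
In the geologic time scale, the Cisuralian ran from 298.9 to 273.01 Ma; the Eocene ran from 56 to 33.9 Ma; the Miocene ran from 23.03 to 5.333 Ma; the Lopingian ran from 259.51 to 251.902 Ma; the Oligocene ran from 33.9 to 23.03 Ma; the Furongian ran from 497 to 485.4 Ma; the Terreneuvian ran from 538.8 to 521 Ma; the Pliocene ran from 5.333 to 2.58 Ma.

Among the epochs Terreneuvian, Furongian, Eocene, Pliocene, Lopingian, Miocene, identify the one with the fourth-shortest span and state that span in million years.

Miocene, 17.697 million years

Durations: Terreneuvian 17.8; Furongian 11.6; Eocene 22.1; Pliocene 2.753; Lopingian 7.608; Miocene 17.697 Myr.
Sorted shortest-first: Pliocene (2.753), Lopingian (7.608), Furongian (11.6), Miocene (17.697), Terreneuvian (17.8), Eocene (22.1).
The fourth shortest is Miocene at 17.697 Myr.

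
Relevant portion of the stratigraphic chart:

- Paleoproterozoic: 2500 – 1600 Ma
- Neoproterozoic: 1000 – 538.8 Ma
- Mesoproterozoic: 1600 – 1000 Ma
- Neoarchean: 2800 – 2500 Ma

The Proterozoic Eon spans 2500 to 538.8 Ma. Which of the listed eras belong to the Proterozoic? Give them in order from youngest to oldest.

Eras with both bounds inside 2500–538.8 Ma: Neoproterozoic (1000–538.8), Mesoproterozoic (1600–1000), Paleoproterozoic (2500–1600).

Neoproterozoic, Mesoproterozoic, Paleoproterozoic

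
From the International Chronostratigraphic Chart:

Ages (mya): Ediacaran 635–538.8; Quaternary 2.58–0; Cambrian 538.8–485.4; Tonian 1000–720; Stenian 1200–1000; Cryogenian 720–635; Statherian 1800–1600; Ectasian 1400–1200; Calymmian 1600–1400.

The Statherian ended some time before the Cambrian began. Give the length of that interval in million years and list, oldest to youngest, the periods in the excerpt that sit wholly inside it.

The Statherian closes at 1600 Ma and the Cambrian opens at 538.8 Ma, so the interval is 1600 − 538.8 = 1061.2 Myr.
A period fits inside if it starts at or after 1600 Ma and ends at or before 538.8 Ma; oldest first that gives Calymmian, Ectasian, Stenian, Tonian, Cryogenian, Ediacaran.

1061.2 million years; Calymmian, Ectasian, Stenian, Tonian, Cryogenian, Ediacaran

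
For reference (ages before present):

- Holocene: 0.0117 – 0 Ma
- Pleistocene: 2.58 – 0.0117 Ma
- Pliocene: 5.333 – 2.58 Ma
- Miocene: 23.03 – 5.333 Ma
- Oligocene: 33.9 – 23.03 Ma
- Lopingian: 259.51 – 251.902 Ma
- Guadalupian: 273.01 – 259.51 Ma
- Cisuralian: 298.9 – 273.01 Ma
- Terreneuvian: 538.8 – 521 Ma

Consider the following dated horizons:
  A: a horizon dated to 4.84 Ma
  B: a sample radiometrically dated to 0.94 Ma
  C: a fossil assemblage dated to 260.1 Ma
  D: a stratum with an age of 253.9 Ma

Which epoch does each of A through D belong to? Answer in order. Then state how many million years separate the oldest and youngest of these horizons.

Match each age against the start–end ranges in the excerpt: A = 4.84 Ma → Pliocene (5.333–2.58); B = 0.94 Ma → Pleistocene (2.58–0.0117); C = 260.1 Ma → Guadalupian (273.01–259.51); D = 253.9 Ma → Lopingian (259.51–251.902).
The largest age is 260.1 Ma and the smallest is 0.94 Ma; their difference is 259.16 Myr.

A — Pliocene; B — Pleistocene; C — Guadalupian; D — Lopingian; span 259.16 million years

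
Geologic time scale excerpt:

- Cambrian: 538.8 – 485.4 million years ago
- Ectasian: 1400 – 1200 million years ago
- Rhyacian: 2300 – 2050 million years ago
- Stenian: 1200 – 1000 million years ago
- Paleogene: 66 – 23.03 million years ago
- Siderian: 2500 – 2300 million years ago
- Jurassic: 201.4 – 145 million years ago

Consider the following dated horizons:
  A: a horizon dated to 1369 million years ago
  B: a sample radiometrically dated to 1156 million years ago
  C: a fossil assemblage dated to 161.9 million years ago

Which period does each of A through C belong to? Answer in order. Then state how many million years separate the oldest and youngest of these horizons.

A — Ectasian; B — Stenian; C — Jurassic; span 1207.1 million years

A: 1369 Ma lies in 1400–1200 Ma, so Ectasian.
B: 1156 Ma lies in 1200–1000 Ma, so Stenian.
C: 161.9 Ma lies in 201.4–145 Ma, so Jurassic.
Oldest = 1369 Ma, youngest = 161.9 Ma → span 1207.1 Myr.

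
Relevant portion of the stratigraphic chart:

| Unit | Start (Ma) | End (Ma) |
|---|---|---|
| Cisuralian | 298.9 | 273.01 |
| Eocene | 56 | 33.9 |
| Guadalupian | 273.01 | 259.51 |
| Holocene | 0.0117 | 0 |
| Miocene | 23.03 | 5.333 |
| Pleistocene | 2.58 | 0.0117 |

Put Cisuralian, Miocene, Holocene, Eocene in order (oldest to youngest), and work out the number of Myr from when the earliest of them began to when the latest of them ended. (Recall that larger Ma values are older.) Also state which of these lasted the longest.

Cisuralian → Eocene → Miocene → Holocene; total span 298.9 Myr; longest is Cisuralian

From the excerpt: Cisuralian 298.9–273.01; Miocene 23.03–5.333; Holocene 0.0117–0; Eocene 56–33.9 (Ma).
Larger Ma is earlier, so the oldest is Cisuralian and the youngest is Holocene; oldest to youngest: Cisuralian, Eocene, Miocene, Holocene.
Oldest start 298.9 minus youngest end 0 gives 298.9 Myr overall.
Individual lengths (start − end): Miocene 17.697; Cisuralian 25.89; Eocene 22.1; Holocene 0.0117. The largest is Cisuralian at 25.89 Myr.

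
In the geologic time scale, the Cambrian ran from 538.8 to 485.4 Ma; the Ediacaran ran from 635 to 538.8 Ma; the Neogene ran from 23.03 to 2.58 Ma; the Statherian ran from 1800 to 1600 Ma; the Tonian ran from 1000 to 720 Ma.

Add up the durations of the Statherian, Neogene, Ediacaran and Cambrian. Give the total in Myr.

Duration is start − end for each: (1800 − 1600) + (23.03 − 2.58) + (635 − 538.8) + (538.8 − 485.4).
That is 200 + 20.45 + 96.2 + 53.4, which totals 370.05 million years.

370.05 million years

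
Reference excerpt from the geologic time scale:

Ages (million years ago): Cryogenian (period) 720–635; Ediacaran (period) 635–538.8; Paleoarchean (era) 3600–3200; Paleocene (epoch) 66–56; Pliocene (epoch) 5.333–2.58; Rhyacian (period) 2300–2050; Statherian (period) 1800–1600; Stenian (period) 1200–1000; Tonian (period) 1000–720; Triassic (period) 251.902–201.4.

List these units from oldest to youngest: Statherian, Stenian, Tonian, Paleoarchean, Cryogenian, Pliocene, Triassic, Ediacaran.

Paleoarchean, Statherian, Stenian, Tonian, Cryogenian, Ediacaran, Triassic, Pliocene

Read off each span (Ma): Statherian 1800–1600; Stenian 1200–1000; Tonian 1000–720; Paleoarchean 3600–3200; Cryogenian 720–635; Pliocene 5.333–2.58; Triassic 251.902–201.4; Ediacaran 635–538.8.
Larger Ma is older, so oldest→youngest is Paleoarchean, Statherian, Stenian, Tonian, Cryogenian, Ediacaran, Triassic, Pliocene.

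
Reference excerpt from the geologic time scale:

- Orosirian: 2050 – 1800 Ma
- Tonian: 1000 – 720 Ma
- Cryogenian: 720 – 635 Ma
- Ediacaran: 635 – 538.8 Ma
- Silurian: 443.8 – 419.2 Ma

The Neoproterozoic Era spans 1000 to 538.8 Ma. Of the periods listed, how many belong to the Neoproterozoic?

3

Periods inside 1000–538.8 Ma: Tonian, Cryogenian, Ediacaran — 3 in total.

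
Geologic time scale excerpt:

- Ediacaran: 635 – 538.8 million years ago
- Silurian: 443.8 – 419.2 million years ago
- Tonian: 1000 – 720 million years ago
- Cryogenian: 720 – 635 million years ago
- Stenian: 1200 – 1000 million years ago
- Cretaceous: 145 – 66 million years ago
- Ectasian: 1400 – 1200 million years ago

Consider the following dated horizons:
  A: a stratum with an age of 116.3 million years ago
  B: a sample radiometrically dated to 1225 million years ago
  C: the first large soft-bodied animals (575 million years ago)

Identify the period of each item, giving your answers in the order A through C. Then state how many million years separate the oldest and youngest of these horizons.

Match each age against the start–end ranges in the excerpt: A = 116.3 Ma → Cretaceous (145–66); B = 1225 Ma → Ectasian (1400–1200); C = 575 Ma → Ediacaran (635–538.8).
The largest age is 1225 Ma and the smallest is 116.3 Ma; their difference is 1108.7 Myr.

A — Cretaceous; B — Ectasian; C — Ediacaran; span 1108.7 million years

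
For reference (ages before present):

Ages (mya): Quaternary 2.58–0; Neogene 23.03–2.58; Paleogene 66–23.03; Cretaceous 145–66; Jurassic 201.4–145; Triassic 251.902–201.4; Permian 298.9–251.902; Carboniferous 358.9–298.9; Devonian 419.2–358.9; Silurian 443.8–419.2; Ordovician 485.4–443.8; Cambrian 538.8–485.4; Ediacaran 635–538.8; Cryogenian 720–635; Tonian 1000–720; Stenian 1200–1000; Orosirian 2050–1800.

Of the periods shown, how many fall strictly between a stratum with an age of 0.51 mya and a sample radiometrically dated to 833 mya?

13

The older date is 833 Ma and the younger is 0.51 Ma.
Periods with start < 833 and end > 0.51 Ma: Cryogenian (720–635), Ediacaran (635–538.8), Cambrian (538.8–485.4), Ordovician (485.4–443.8), Silurian (443.8–419.2), Devonian (419.2–358.9), Carboniferous (358.9–298.9), Permian (298.9–251.902), Triassic (251.902–201.4), Jurassic (201.4–145), Cretaceous (145–66), Paleogene (66–23.03), Neogene (23.03–2.58).
That is 13 complete periods.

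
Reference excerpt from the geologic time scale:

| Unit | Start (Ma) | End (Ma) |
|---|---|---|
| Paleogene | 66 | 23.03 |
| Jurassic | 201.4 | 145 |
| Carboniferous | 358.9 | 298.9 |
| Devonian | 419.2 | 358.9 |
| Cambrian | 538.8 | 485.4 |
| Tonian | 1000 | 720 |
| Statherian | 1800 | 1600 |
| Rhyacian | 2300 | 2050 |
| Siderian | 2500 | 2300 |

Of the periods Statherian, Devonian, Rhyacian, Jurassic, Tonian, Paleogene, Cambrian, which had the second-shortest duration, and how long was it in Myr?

Cambrian, 53.4 million years

Durations: Statherian 200; Devonian 60.3; Rhyacian 250; Jurassic 56.4; Tonian 280; Paleogene 42.97; Cambrian 53.4 Myr.
Sorted shortest-first: Paleogene (42.97), Cambrian (53.4), Jurassic (56.4), Devonian (60.3), Statherian (200), Rhyacian (250), Tonian (280).
The second shortest is Cambrian at 53.4 Myr.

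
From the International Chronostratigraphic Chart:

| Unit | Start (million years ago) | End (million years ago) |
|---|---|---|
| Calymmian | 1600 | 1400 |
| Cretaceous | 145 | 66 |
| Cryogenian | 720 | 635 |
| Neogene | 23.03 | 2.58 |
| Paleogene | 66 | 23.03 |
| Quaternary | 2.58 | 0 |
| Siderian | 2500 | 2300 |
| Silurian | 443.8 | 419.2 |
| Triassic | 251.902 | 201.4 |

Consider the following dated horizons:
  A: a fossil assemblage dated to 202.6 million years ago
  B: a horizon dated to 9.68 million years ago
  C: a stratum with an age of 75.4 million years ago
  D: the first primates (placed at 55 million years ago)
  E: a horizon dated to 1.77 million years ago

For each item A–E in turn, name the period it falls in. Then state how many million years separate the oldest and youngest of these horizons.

A — Triassic; B — Neogene; C — Cretaceous; D — Paleogene; E — Quaternary; span 200.83 million years

A: 202.6 Ma lies in 251.902–201.4 Ma, so Triassic.
B: 9.68 Ma lies in 23.03–2.58 Ma, so Neogene.
C: 75.4 Ma lies in 145–66 Ma, so Cretaceous.
D: 55 Ma lies in 66–23.03 Ma, so Paleogene.
E: 1.77 Ma lies in 2.58–0 Ma, so Quaternary.
Oldest = 202.6 Ma, youngest = 1.77 Ma → span 200.83 Myr.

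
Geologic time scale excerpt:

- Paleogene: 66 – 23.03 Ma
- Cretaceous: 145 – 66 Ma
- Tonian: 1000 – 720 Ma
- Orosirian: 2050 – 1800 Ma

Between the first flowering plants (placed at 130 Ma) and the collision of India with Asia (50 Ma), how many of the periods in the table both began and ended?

The older date is 130 Ma and the younger is 50 Ma.
No period both begins after 130 Ma and ends before 50 Ma, so the count is 0.

0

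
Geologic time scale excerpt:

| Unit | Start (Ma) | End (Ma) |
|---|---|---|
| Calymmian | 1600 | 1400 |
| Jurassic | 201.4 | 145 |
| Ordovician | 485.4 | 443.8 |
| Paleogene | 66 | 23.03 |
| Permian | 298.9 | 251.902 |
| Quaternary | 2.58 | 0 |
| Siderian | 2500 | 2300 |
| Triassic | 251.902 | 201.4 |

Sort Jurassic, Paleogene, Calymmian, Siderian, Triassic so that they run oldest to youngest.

Siderian, Calymmian, Triassic, Jurassic, Paleogene

The oldest of these is Siderian (starts 2500 Ma) and the youngest is Paleogene (ends 23.03 Ma).
In between, by decreasing start age: Calymmian (1600), Triassic (251.902), Jurassic (201.4).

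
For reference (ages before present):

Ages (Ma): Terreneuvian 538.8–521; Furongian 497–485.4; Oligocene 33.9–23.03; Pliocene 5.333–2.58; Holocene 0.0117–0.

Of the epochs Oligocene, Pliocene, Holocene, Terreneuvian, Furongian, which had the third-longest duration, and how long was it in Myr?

Start − end for each: Oligocene 33.9 − 23.03 = 10.87; Pliocene 5.333 − 2.58 = 2.753; Holocene 0.0117 − 0 = 0.0117; Terreneuvian 538.8 − 521 = 17.8; Furongian 497 − 485.4 = 11.6.
Ranking these from longest: Terreneuvian > Furongian > Oligocene > Pliocene > Holocene.
Position 3 in that ranking is Oligocene, which lasted 10.87 Myr.

Oligocene, 10.87 million years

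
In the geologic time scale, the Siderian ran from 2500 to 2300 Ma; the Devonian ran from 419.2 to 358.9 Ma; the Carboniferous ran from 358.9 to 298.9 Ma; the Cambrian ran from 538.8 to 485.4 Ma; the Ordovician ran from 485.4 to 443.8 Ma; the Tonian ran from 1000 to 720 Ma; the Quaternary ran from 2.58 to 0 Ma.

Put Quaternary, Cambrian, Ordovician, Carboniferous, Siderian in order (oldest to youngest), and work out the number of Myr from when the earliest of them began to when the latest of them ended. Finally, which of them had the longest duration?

Start ages (Ma): Siderian 2500, Cambrian 538.8, Ordovician 485.4, Carboniferous 358.9, Quaternary 2.58.
Ordered oldest to youngest: Siderian, Cambrian, Ordovician, Carboniferous, Quaternary.
Span = 2500 − 0 = 2500 Myr.
Durations: Quaternary 2.58, Cambrian 53.4, Carboniferous 60, Ordovician 41.6, Siderian 200 → longest is Siderian (200 Myr).

Siderian → Cambrian → Ordovician → Carboniferous → Quaternary; total span 2500 Myr; longest is Siderian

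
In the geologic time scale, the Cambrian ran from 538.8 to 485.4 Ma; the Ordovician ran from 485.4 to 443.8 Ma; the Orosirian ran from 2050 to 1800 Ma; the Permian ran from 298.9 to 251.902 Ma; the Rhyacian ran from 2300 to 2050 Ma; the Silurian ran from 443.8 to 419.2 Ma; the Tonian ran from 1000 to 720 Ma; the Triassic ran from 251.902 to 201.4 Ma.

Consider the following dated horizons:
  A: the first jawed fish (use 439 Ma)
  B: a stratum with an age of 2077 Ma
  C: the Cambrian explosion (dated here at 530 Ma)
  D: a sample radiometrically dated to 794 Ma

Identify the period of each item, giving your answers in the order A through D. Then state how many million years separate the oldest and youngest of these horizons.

A — Silurian; B — Rhyacian; C — Cambrian; D — Tonian; span 1638 million years

Match each age against the start–end ranges in the excerpt: A = 439 Ma → Silurian (443.8–419.2); B = 2077 Ma → Rhyacian (2300–2050); C = 530 Ma → Cambrian (538.8–485.4); D = 794 Ma → Tonian (1000–720).
The largest age is 2077 Ma and the smallest is 439 Ma; their difference is 1638 Myr.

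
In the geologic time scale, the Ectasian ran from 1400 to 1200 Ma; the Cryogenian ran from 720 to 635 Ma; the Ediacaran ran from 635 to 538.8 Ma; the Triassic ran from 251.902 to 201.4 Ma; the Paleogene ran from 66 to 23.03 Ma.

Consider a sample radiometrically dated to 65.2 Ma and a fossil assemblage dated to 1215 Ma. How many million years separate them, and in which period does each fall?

1149.8 million years apart; the first in the Paleogene, the second in the Ectasian

Elapsed time: 1215 − 65.2 = 1149.8 Myr.
65.2 Ma lies within 66–23.03 Ma: Paleogene.
1215 Ma lies within 1400–1200 Ma: Ectasian.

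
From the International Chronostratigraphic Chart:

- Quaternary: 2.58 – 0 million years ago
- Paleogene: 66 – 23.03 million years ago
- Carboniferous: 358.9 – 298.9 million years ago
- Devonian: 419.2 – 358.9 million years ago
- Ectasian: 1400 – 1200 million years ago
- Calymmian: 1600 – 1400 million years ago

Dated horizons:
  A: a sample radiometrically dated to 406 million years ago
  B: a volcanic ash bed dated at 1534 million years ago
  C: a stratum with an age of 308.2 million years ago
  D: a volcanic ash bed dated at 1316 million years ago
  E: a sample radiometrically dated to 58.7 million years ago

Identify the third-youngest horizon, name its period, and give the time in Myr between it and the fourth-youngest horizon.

Sorted youngest-first by Ma: E (58.7), C (308.2), A (406), D (1316), B (1534).
The third youngest is A at 406 Ma, which lies in 419.2–358.9 Ma: the Devonian.
The fourth youngest is D at 1316 Ma; separation = |406 − 1316| = 910 Myr.

A, in the Devonian; 910 million years to D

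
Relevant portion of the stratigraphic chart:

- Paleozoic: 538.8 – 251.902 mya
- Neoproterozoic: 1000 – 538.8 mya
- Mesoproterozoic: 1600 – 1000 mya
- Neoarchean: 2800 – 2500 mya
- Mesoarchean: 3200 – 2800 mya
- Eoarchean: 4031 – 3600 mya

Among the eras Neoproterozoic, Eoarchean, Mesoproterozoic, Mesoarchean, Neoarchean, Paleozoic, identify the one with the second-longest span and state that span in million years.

Neoproterozoic, 461.2 million years

Durations: Neoproterozoic 461.2; Eoarchean 431; Mesoproterozoic 600; Mesoarchean 400; Neoarchean 300; Paleozoic 286.898 Myr.
Sorted longest-first: Mesoproterozoic (600), Neoproterozoic (461.2), Eoarchean (431), Mesoarchean (400), Neoarchean (300), Paleozoic (286.898).
The second longest is Neoproterozoic at 461.2 Myr.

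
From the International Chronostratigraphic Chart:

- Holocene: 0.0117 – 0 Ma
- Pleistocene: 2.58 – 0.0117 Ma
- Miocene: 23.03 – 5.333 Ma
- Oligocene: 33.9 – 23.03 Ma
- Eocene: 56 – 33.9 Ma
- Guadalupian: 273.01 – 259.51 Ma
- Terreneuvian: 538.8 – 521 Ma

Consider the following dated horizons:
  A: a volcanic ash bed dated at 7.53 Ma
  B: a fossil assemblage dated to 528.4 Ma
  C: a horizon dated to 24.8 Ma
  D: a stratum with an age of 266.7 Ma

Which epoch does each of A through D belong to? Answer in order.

A — Miocene; B — Terreneuvian; C — Oligocene; D — Guadalupian

Match each age against the start–end ranges in the excerpt: A = 7.53 Ma → Miocene (23.03–5.333); B = 528.4 Ma → Terreneuvian (538.8–521); C = 24.8 Ma → Oligocene (33.9–23.03); D = 266.7 Ma → Guadalupian (273.01–259.51).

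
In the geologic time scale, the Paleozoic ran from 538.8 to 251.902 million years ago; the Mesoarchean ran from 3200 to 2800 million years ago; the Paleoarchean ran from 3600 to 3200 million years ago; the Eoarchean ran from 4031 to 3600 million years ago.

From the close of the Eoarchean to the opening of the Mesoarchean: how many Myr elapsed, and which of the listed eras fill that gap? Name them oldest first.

End of Eoarchean = 3600 Ma; start of Mesoarchean = 3200 Ma.
Gap = 3600 − 3200 = 400 Myr.
Eras wholly inside 3600–3200 Ma: Paleoarchean (3600–3200).

400 million years; Paleoarchean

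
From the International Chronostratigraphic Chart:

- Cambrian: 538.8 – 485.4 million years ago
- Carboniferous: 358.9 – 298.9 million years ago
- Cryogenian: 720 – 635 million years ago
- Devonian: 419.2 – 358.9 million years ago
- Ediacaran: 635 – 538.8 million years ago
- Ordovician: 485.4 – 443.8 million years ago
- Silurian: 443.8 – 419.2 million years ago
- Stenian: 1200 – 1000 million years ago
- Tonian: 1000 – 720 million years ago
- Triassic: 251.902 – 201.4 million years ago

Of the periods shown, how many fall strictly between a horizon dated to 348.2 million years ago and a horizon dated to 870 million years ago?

6

870 Ma sits inside the Tonian (1000–720) and 348.2 Ma inside the Carboniferous (358.9–298.9); neither of those is wholly between the two dates.
The listed periods lying completely between them are Cryogenian, Ediacaran, Cambrian, Ordovician, Silurian, Devonian — 6 in all.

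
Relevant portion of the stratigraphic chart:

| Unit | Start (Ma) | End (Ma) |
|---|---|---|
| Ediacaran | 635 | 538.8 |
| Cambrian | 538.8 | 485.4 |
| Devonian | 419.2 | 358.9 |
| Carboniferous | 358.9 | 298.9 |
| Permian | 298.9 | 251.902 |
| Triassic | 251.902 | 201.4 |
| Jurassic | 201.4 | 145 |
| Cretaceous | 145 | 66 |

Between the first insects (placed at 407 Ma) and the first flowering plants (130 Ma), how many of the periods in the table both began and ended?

4

The older date is 407 Ma and the younger is 130 Ma.
Periods with start < 407 and end > 130 Ma: Carboniferous (358.9–298.9), Permian (298.9–251.902), Triassic (251.902–201.4), Jurassic (201.4–145).
That is 4 complete periods.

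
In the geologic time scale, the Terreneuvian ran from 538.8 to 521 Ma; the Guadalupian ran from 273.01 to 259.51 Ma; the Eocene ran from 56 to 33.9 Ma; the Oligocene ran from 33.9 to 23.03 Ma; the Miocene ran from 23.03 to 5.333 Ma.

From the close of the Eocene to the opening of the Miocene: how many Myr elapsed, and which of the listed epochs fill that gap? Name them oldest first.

End of Eocene = 33.9 Ma; start of Miocene = 23.03 Ma.
Gap = 33.9 − 23.03 = 10.87 Myr.
Epochs wholly inside 33.9–23.03 Ma: Oligocene (33.9–23.03).

10.87 million years; Oligocene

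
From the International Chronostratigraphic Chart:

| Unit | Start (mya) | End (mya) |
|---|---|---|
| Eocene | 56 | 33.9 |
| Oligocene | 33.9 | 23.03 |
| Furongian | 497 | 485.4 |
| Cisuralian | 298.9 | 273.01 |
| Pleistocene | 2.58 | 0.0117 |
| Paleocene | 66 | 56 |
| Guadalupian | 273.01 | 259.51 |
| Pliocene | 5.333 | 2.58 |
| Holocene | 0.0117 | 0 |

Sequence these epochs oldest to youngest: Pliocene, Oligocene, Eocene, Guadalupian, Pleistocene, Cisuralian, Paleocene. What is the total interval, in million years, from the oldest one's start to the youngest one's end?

Start ages (Ma): Cisuralian 298.9, Guadalupian 273.01, Paleocene 66, Eocene 56, Oligocene 33.9, Pliocene 5.333, Pleistocene 2.58.
Ordered oldest to youngest: Cisuralian, Guadalupian, Paleocene, Eocene, Oligocene, Pliocene, Pleistocene.
Span = 298.9 − 0.0117 = 298.8883 Myr.

Cisuralian, Guadalupian, Paleocene, Eocene, Oligocene, Pliocene, Pleistocene; total span 298.8883 Myr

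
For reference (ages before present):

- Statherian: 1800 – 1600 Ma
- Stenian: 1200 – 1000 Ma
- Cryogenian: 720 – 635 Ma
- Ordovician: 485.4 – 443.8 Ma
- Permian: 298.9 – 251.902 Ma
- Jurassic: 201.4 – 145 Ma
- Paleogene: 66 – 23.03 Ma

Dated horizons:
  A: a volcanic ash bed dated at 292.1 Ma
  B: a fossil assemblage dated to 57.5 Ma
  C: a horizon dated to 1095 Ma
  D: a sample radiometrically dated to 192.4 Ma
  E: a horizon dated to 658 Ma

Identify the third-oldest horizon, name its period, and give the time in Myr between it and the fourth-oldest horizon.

Larger Ma means older, so oldest first: C 1095 > E 658 > A 292.1 > D 192.4 > B 57.5.
Counting 3 along gives A (292.1 Ma); the excerpt puts that inside the Permian, 298.9–251.902 Ma.
Next in line is D (192.4 Ma), and 292.1 − 192.4 = 99.7 Myr.

A, in the Permian; 99.7 million years to D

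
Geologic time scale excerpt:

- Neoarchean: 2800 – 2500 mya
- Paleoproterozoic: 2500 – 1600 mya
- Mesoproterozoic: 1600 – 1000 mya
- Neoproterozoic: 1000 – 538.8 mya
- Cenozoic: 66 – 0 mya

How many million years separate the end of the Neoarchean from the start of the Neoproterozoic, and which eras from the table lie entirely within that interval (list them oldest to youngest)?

End of Neoarchean = 2500 Ma; start of Neoproterozoic = 1000 Ma.
Gap = 2500 − 1000 = 1500 Myr.
Eras wholly inside 2500–1000 Ma: Paleoproterozoic (2500–1600), Mesoproterozoic (1600–1000).

1500 million years; Paleoproterozoic, Mesoproterozoic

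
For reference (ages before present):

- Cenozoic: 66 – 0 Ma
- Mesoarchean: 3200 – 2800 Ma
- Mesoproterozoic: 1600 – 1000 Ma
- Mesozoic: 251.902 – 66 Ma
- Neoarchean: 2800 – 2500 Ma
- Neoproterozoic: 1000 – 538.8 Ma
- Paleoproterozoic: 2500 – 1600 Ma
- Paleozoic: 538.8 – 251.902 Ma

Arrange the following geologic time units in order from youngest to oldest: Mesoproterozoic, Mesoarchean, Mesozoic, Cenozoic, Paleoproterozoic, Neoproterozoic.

Cenozoic, Mesozoic, Neoproterozoic, Mesoproterozoic, Paleoproterozoic, Mesoarchean

Read off each span (Ma): Mesoproterozoic 1600–1000; Mesoarchean 3200–2800; Mesozoic 251.902–66; Cenozoic 66–0; Paleoproterozoic 2500–1600; Neoproterozoic 1000–538.8.
Larger Ma is older, so oldest→youngest is Mesoarchean, Paleoproterozoic, Mesoproterozoic, Neoproterozoic, Mesozoic, Cenozoic; reverse it for youngest→oldest.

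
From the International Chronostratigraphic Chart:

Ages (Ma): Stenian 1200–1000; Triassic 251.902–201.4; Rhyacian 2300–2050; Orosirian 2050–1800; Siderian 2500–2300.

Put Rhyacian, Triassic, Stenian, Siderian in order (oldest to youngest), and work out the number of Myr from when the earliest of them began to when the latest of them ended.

Siderian, Rhyacian, Stenian, Triassic; total span 2298.6 Myr

Start ages (Ma): Siderian 2500, Rhyacian 2300, Stenian 1200, Triassic 251.902.
Ordered oldest to youngest: Siderian, Rhyacian, Stenian, Triassic.
Span = 2500 − 201.4 = 2298.6 Myr.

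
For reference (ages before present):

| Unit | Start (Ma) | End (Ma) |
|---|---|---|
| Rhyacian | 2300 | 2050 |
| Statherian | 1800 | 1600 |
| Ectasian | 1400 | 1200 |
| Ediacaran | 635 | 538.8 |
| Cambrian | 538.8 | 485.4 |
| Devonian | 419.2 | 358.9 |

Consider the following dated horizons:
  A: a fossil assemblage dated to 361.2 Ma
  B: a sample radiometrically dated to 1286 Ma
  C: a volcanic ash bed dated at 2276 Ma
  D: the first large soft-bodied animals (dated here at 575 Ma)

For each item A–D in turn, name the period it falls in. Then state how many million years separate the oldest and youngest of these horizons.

A — Devonian; B — Ectasian; C — Rhyacian; D — Ediacaran; span 1914.8 million years

Match each age against the start–end ranges in the excerpt: A = 361.2 Ma → Devonian (419.2–358.9); B = 1286 Ma → Ectasian (1400–1200); C = 2276 Ma → Rhyacian (2300–2050); D = 575 Ma → Ediacaran (635–538.8).
The largest age is 2276 Ma and the smallest is 361.2 Ma; their difference is 1914.8 Myr.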